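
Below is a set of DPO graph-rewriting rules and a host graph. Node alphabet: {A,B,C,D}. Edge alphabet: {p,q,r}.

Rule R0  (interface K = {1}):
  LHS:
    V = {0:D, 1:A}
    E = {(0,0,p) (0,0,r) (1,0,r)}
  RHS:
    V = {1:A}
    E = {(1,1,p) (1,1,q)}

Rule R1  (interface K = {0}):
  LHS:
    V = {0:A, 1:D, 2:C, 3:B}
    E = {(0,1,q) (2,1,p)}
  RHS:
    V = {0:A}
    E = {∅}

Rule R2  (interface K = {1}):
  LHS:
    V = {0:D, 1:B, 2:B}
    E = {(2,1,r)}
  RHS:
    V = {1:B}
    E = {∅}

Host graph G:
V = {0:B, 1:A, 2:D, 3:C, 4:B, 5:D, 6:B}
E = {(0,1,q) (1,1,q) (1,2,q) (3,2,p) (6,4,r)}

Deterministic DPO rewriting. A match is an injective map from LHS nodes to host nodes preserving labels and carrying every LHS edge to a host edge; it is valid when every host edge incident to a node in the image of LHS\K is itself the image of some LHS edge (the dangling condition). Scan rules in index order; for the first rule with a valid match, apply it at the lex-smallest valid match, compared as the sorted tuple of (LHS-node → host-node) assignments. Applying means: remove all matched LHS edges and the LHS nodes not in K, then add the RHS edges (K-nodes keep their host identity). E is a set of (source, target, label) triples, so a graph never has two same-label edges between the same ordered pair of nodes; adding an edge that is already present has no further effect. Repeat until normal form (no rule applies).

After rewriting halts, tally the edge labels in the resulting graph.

[0] host  ⇒  7 nodes, 5 edges  {0-q->1 1-q->1 1-q->2 3-p->2 6-r->4}
[1] R2 @ {0↦5, 1↦4, 2↦6}  ⇒  5 nodes, 4 edges  {0-q->1 1-q->1 1-q->2 3-p->2}
[2] R1 @ {0↦1, 1↦2, 2↦3, 3↦4}  ⇒  2 nodes, 2 edges  {0-q->1 1-q->1}
final graph: no rule applies after step 2
NF edges: [(0, 1, 'q'), (1, 1, 'q')]

Answer: q:2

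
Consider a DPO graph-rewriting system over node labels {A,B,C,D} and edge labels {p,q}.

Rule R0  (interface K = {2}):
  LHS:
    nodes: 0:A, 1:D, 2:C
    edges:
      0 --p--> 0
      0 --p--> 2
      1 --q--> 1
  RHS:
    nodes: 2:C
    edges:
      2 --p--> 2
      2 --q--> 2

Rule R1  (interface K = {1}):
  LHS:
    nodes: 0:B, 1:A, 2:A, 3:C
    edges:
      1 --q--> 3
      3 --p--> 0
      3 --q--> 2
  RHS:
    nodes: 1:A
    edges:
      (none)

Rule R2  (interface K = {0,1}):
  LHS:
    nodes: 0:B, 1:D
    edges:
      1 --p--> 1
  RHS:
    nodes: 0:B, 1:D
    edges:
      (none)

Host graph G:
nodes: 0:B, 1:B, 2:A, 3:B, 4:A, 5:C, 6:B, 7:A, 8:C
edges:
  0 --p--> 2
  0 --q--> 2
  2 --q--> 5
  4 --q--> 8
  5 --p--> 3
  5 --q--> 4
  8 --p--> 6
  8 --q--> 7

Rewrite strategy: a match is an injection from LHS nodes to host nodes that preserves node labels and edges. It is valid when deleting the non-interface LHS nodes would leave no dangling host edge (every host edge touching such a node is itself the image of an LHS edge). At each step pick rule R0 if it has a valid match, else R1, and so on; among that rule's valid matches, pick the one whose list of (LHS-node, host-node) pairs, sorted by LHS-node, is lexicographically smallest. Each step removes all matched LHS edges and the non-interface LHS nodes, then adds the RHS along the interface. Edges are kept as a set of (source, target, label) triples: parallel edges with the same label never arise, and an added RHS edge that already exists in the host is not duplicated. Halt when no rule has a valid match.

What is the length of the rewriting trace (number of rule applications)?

Answer: 2

Derivation:
[0] host  ⇒  9 nodes, 8 edges  {0-p->2 0-q->2 2-q->5 4-q->8 5-p->3 5-q->4 8-p->6 8-q->7}
[1] R1 @ {0↦6, 1↦4, 2↦7, 3↦8}  ⇒  6 nodes, 5 edges  {0-p->2 0-q->2 2-q->5 5-p->3 5-q->4}
[2] R1 @ {0↦3, 1↦2, 2↦4, 3↦5}  ⇒  3 nodes, 2 edges  {0-p->2 0-q->2}
halt: no rule applies after step 2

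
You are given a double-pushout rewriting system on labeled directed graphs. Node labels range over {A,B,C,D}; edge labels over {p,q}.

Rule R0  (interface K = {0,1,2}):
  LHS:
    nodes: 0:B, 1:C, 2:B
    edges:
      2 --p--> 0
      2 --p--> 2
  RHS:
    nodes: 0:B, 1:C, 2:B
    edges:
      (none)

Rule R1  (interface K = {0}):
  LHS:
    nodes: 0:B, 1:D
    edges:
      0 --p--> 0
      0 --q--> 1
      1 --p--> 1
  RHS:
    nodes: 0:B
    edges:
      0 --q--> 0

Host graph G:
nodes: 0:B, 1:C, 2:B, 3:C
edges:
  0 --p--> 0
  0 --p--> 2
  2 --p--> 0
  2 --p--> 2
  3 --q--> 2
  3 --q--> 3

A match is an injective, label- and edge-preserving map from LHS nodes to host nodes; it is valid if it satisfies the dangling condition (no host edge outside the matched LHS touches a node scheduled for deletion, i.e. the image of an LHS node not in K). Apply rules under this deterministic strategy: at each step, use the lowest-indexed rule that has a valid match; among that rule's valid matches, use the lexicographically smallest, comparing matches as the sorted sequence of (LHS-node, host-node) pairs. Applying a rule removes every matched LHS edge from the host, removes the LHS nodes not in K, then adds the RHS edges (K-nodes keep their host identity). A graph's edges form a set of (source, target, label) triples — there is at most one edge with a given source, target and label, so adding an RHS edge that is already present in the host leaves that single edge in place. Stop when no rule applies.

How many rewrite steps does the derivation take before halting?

Answer: 2

Steps:
initial: |V|=4 |E|=6  E = 0-p->0 0-p->2 2-p->0 2-p->2 3-q->2 3-q->3
step 1: apply R0 at {0↦0, 1↦1, 2↦2}  → |V|=4 |E|=4  E = 0-p->0 0-p->2 3-q->2 3-q->3
step 2: apply R0 at {0↦2, 1↦1, 2↦0}  → |V|=4 |E|=2  E = 3-q->2 3-q->3
halt: no rule applies after step 2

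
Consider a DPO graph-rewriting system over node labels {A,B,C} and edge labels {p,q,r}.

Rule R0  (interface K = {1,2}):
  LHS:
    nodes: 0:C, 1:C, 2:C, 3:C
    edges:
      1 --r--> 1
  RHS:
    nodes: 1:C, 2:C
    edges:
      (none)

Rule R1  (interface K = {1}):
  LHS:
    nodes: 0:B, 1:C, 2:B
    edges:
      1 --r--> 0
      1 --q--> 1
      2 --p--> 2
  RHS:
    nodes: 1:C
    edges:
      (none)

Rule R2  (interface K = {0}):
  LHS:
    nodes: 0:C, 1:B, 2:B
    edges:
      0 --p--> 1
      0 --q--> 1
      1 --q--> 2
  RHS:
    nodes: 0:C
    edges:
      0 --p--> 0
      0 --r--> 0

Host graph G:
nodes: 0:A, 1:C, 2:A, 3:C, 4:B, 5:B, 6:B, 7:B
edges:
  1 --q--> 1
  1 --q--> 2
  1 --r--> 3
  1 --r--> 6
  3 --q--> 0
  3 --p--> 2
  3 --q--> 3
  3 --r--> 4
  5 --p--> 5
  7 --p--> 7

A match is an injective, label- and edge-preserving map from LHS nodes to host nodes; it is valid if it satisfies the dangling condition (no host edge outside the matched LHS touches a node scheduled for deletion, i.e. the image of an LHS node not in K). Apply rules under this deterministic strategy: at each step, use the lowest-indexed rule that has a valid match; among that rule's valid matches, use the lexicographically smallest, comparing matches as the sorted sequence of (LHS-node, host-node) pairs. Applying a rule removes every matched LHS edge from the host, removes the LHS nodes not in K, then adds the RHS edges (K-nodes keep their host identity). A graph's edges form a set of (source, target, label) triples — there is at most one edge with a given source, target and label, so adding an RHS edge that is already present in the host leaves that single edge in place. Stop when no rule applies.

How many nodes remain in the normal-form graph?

start.  V:8 E:10  edges: 1-q->1 1-q->2 1-r->3 1-r->6 3-q->0 3-p->2 3-q->3 3-r->4 5-p->5 7-p->7
1. fire R1 via {0↦4, 1↦3, 2↦5}  →  V:6 E:7  edges: 1-q->1 1-q->2 1-r->3 1-r->6 3-q->0 3-p->2 7-p->7
2. fire R1 via {0↦6, 1↦1, 2↦7}  →  V:4 E:4  edges: 1-q->2 1-r->3 3-q->0 3-p->2
normal form: no rule applies after step 2
NF nodes: {0:A, 1:C, 2:A, 3:C}

Answer: 4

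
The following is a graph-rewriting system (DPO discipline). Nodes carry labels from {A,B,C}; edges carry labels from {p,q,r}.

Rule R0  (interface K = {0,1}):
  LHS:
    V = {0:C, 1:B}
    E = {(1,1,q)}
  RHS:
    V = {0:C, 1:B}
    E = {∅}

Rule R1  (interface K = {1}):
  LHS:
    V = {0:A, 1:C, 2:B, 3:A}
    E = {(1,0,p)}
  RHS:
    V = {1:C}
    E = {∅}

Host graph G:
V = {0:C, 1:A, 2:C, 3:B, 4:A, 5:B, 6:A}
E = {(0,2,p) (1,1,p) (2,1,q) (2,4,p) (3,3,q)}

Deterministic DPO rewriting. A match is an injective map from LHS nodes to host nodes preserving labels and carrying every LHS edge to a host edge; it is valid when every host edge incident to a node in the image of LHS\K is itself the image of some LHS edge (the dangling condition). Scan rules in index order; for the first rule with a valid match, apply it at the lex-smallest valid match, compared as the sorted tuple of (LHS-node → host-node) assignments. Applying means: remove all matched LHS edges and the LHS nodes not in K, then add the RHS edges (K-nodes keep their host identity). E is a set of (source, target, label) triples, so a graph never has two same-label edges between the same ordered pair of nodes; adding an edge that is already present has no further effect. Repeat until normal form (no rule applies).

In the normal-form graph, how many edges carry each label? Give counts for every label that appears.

[0] host  ⇒  7 nodes, 5 edges  {0-p->2 1-p->1 2-q->1 2-p->4 3-q->3}
[1] R0 @ {0↦0, 1↦3}  ⇒  7 nodes, 4 edges  {0-p->2 1-p->1 2-q->1 2-p->4}
[2] R1 @ {0↦4, 1↦2, 2↦3, 3↦6}  ⇒  4 nodes, 3 edges  {0-p->2 1-p->1 2-q->1}
final graph: no rule applies after step 2
NF edges: [(0, 2, 'p'), (1, 1, 'p'), (2, 1, 'q')]

Answer: p:2 q:1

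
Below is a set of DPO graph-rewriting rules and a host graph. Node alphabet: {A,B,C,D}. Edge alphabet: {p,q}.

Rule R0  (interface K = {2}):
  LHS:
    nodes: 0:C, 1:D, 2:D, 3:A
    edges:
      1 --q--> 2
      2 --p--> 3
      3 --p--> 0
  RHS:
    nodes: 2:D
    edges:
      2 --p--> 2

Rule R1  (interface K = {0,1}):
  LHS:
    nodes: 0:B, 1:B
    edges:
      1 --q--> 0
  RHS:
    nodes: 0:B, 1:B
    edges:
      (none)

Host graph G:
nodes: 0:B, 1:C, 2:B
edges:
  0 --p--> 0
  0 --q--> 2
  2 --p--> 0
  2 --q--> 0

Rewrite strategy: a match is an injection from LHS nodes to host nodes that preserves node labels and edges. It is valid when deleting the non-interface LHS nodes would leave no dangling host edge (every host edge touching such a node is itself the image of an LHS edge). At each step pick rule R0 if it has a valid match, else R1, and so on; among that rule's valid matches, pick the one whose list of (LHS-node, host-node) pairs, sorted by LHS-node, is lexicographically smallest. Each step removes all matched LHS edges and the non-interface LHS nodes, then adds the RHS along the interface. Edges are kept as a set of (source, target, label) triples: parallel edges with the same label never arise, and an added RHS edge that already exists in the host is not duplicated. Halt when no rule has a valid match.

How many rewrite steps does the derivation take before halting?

Answer: 2

Derivation:
[0] host  ⇒  3 nodes, 4 edges  {0-p->0 0-q->2 2-p->0 2-q->0}
[1] R1 @ {0↦0, 1↦2}  ⇒  3 nodes, 3 edges  {0-p->0 0-q->2 2-p->0}
[2] R1 @ {0↦2, 1↦0}  ⇒  3 nodes, 2 edges  {0-p->0 2-p->0}
final graph: no rule applies after step 2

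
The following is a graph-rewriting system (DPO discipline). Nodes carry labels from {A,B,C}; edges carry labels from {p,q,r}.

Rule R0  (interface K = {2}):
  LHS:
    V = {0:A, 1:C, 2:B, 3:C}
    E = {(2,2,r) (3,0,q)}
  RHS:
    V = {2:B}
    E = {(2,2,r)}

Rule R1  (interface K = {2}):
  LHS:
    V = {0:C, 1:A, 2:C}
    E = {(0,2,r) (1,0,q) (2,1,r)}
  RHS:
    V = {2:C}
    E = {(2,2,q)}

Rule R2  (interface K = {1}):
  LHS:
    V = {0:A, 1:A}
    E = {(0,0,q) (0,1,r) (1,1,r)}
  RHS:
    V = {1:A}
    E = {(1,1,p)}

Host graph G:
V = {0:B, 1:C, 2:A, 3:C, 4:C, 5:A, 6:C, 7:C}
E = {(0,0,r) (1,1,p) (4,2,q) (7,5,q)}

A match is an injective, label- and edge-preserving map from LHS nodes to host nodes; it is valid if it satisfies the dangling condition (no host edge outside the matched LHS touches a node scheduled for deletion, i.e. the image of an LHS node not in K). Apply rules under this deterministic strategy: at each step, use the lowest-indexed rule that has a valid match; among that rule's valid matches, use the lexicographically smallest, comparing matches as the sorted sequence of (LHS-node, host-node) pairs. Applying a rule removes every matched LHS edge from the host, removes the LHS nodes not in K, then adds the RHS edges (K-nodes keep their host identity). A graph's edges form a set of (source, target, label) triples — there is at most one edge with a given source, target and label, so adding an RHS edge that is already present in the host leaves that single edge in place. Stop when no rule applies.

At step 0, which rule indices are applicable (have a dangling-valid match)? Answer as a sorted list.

R0: 4 valid matches — {0↦2, 1↦3, 2↦0, 3↦4}, {0↦2, 1↦6, 2↦0, 3↦4}, {0↦5, 1↦3, 2↦0, 3↦7} (+1 more)
R1: no valid match — LHS pattern not found
R2: no valid match — LHS pattern not found

Answer: [R0]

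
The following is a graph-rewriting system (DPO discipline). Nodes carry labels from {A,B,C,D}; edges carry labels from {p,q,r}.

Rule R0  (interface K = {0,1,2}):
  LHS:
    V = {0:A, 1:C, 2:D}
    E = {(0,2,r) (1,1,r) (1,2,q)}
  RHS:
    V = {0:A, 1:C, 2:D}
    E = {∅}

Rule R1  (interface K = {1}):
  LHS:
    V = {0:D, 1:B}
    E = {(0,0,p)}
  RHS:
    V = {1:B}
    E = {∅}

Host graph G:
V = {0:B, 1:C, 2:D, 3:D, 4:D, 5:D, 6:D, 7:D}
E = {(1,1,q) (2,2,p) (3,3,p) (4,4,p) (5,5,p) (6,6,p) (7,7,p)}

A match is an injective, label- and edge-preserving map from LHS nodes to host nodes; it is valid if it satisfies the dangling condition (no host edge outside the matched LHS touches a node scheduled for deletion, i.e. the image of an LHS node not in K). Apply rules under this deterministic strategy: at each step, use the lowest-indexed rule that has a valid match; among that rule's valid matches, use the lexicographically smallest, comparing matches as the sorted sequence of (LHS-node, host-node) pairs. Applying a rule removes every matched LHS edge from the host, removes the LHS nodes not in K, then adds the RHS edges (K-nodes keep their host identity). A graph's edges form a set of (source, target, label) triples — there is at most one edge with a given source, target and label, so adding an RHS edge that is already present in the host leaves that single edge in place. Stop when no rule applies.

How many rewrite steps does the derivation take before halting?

Answer: 6

Steps:
initial: |V|=8 |E|=7  E = 1-q->1 2-p->2 3-p->3 4-p->4 5-p->5 6-p->6 7-p->7
step 1: apply R1 at {0↦2, 1↦0}  → |V|=7 |E|=6  E = 1-q->1 3-p->3 4-p->4 5-p->5 6-p->6 7-p->7
step 2: apply R1 at {0↦3, 1↦0}  → |V|=6 |E|=5  E = 1-q->1 4-p->4 5-p->5 6-p->6 7-p->7
step 3: apply R1 at {0↦4, 1↦0}  → |V|=5 |E|=4  E = 1-q->1 5-p->5 6-p->6 7-p->7
step 4: apply R1 at {0↦5, 1↦0}  → |V|=4 |E|=3  E = 1-q->1 6-p->6 7-p->7
step 5: apply R1 at {0↦6, 1↦0}  → |V|=3 |E|=2  E = 1-q->1 7-p->7
step 6: apply R1 at {0↦7, 1↦0}  → |V|=2 |E|=1  E = 1-q->1
halt: no rule applies after step 6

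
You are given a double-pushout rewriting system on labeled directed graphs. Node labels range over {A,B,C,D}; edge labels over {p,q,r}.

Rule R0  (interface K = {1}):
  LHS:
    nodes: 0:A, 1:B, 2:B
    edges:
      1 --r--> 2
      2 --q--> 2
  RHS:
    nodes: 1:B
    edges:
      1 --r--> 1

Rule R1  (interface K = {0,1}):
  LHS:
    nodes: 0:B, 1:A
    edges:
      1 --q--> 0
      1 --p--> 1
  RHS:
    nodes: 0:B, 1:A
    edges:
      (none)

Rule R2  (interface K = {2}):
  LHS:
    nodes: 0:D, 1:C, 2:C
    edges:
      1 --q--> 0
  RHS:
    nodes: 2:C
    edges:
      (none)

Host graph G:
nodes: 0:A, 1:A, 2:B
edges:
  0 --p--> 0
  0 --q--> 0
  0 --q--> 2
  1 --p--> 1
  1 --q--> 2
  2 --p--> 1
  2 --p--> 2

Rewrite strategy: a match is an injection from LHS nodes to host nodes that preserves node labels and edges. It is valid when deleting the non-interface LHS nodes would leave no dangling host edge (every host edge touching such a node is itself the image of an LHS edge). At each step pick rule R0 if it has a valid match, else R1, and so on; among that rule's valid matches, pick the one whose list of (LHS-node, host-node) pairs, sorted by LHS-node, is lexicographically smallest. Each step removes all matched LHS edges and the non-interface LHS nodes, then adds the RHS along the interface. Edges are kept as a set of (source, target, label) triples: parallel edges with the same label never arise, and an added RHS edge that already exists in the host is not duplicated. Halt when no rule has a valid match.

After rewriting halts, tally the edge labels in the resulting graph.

start.  V:3 E:7  edges: 0-p->0 0-q->0 0-q->2 1-p->1 1-q->2 2-p->1 2-p->2
1. fire R1 via {0↦2, 1↦0}  →  V:3 E:5  edges: 0-q->0 1-p->1 1-q->2 2-p->1 2-p->2
2. fire R1 via {0↦2, 1↦1}  →  V:3 E:3  edges: 0-q->0 2-p->1 2-p->2
final graph: no rule applies after step 2
NF edges: [(0, 0, 'q'), (2, 1, 'p'), (2, 2, 'p')]

Answer: p:2 q:1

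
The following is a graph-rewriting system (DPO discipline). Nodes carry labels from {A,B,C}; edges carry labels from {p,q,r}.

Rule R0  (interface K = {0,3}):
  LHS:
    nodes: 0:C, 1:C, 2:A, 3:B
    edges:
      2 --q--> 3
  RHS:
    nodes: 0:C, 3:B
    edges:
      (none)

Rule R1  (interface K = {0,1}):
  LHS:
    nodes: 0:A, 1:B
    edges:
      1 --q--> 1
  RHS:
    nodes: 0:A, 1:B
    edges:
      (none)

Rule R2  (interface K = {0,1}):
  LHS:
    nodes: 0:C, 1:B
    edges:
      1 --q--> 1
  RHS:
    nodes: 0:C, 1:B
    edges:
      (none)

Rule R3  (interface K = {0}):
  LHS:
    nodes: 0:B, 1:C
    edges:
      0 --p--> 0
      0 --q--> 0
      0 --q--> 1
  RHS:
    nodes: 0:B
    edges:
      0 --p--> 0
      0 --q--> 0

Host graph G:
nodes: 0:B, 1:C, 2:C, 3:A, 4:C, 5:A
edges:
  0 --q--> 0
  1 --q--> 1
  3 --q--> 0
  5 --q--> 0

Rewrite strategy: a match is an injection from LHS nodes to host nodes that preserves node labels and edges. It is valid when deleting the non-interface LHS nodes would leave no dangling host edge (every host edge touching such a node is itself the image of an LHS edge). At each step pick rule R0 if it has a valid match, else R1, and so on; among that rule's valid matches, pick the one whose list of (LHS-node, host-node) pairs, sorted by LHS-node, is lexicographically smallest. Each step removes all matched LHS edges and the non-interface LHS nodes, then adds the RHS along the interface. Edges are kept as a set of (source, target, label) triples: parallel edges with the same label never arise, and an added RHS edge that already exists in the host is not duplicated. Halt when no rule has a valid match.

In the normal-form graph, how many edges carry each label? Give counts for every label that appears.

[0] host  ⇒  6 nodes, 4 edges  {0-q->0 1-q->1 3-q->0 5-q->0}
[1] R0 @ {0↦1, 1↦2, 2↦3, 3↦0}  ⇒  4 nodes, 3 edges  {0-q->0 1-q->1 5-q->0}
[2] R0 @ {0↦1, 1↦4, 2↦5, 3↦0}  ⇒  2 nodes, 2 edges  {0-q->0 1-q->1}
[3] R2 @ {0↦1, 1↦0}  ⇒  2 nodes, 1 edges  {1-q->1}
final graph: no rule applies after step 3
NF edges: [(1, 1, 'q')]

Answer: q:1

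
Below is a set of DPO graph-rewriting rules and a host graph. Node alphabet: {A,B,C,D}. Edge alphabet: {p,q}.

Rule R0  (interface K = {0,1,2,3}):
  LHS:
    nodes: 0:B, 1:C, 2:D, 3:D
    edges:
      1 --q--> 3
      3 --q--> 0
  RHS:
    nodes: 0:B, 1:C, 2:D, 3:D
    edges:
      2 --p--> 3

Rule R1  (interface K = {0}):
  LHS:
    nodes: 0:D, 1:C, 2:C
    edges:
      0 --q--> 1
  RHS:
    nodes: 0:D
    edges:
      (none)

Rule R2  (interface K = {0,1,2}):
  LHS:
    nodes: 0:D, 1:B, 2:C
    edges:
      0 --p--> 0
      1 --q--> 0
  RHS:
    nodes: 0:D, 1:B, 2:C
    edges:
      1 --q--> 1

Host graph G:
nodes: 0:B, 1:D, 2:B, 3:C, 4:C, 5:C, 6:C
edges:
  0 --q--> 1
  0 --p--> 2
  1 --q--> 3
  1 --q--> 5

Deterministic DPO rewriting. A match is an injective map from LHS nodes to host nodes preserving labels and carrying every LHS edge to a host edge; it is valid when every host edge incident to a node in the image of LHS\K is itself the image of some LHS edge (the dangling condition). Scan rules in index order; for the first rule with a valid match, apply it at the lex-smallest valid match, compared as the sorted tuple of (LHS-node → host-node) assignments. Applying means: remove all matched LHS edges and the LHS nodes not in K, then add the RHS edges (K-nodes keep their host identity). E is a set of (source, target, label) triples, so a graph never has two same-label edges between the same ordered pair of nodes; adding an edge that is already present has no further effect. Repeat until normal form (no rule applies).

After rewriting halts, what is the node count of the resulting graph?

Answer: 3

Derivation:
start.  V:7 E:4  edges: 0-q->1 0-p->2 1-q->3 1-q->5
1. fire R1 via {0↦1, 1↦3, 2↦4}  →  V:5 E:3  edges: 0-q->1 0-p->2 1-q->5
2. fire R1 via {0↦1, 1↦5, 2↦6}  →  V:3 E:2  edges: 0-q->1 0-p->2
normal form: no rule applies after step 2
NF nodes: {0:B, 1:D, 2:B}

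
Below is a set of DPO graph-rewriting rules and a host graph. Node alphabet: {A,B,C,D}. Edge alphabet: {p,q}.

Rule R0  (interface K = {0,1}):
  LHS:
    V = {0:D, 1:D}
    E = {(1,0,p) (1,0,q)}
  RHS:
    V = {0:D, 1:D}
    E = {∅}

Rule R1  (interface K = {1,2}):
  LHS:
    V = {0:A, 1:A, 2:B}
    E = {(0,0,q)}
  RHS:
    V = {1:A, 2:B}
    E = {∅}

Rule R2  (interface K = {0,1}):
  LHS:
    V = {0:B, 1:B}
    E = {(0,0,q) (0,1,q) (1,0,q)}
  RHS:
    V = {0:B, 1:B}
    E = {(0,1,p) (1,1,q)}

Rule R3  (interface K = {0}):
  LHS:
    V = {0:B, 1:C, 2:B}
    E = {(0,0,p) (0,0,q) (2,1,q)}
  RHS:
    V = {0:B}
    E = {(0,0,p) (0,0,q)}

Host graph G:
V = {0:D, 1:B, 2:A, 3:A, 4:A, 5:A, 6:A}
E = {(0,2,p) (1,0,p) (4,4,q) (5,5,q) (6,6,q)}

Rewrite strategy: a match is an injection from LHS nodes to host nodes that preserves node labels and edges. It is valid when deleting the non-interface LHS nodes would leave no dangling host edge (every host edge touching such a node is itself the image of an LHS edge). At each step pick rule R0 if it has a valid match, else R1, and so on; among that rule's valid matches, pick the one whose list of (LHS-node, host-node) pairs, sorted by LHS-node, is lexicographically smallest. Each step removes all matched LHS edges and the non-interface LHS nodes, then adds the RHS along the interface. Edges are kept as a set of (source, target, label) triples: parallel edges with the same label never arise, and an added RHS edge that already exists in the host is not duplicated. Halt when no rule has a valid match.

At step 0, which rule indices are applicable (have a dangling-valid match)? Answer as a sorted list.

Answer: [R1]

Rewrite trace:
R0: no valid match — LHS pattern not found
R1: 12 valid matches — {0↦4, 1↦2, 2↦1}, {0↦4, 1↦3, 2↦1}, {0↦4, 1↦5, 2↦1} (+9 more)
R2: no valid match — LHS pattern not found
R3: no valid match — LHS pattern not found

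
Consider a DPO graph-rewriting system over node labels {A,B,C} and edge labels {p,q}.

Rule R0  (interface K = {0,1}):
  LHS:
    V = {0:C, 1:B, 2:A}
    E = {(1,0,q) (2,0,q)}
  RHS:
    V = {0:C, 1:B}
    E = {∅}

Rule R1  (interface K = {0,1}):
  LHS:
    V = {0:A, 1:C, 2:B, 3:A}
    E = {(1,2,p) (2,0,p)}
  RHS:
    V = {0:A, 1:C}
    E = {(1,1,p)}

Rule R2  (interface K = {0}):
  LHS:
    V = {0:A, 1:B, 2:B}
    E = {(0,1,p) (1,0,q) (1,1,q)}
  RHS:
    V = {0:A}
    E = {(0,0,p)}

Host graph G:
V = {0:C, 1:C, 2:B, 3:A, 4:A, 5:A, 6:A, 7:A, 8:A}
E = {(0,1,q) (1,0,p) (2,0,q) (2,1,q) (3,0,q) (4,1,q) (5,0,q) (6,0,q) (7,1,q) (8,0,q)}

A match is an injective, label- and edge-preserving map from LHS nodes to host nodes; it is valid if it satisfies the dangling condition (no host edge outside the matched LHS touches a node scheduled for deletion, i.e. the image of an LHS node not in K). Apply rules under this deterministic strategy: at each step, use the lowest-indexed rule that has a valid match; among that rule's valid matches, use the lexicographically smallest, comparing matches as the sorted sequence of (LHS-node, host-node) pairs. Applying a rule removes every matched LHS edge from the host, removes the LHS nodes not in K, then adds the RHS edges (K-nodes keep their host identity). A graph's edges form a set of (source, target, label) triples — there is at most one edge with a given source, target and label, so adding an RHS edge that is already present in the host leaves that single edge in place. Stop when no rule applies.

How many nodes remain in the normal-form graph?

initial: |V|=9 |E|=10  E = 0-q->1 1-p->0 2-q->0 2-q->1 3-q->0 4-q->1 5-q->0 6-q->0 7-q->1 8-q->0
step 1: apply R0 at {0↦0, 1↦2, 2↦3}  → |V|=8 |E|=8  E = 0-q->1 1-p->0 2-q->1 4-q->1 5-q->0 6-q->0 7-q->1 8-q->0
step 2: apply R0 at {0↦1, 1↦2, 2↦4}  → |V|=7 |E|=6  E = 0-q->1 1-p->0 5-q->0 6-q->0 7-q->1 8-q->0
halt: no rule applies after step 2
NF nodes: {0:C, 1:C, 2:B, 5:A, 6:A, 7:A, 8:A}

Answer: 7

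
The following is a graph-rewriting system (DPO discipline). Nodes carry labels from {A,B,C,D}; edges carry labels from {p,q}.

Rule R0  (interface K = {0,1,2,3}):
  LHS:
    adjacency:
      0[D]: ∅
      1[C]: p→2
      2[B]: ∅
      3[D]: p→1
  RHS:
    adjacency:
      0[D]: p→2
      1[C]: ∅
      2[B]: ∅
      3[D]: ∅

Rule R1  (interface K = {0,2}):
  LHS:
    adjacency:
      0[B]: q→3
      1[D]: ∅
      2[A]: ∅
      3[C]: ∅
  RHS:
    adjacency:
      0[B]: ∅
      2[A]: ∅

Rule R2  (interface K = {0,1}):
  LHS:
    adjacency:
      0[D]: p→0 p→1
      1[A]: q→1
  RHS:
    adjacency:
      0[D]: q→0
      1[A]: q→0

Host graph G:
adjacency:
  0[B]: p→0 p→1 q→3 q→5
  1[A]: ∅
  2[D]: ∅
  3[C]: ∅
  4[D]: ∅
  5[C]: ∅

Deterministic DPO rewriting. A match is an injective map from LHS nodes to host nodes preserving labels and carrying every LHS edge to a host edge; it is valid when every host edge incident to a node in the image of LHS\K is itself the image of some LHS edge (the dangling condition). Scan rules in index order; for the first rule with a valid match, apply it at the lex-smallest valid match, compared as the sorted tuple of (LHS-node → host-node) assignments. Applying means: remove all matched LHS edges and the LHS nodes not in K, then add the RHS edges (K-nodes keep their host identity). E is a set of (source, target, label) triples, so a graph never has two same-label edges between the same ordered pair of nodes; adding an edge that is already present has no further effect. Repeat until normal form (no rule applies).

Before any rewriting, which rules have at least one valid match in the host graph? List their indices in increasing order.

R0: no valid match — LHS pattern not found
R1: 4 valid matches — {0↦0, 1↦2, 2↦1, 3↦3}, {0↦0, 1↦2, 2↦1, 3↦5}, {0↦0, 1↦4, 2↦1, 3↦3} (+1 more)
R2: no valid match — LHS pattern not found

Answer: [R1]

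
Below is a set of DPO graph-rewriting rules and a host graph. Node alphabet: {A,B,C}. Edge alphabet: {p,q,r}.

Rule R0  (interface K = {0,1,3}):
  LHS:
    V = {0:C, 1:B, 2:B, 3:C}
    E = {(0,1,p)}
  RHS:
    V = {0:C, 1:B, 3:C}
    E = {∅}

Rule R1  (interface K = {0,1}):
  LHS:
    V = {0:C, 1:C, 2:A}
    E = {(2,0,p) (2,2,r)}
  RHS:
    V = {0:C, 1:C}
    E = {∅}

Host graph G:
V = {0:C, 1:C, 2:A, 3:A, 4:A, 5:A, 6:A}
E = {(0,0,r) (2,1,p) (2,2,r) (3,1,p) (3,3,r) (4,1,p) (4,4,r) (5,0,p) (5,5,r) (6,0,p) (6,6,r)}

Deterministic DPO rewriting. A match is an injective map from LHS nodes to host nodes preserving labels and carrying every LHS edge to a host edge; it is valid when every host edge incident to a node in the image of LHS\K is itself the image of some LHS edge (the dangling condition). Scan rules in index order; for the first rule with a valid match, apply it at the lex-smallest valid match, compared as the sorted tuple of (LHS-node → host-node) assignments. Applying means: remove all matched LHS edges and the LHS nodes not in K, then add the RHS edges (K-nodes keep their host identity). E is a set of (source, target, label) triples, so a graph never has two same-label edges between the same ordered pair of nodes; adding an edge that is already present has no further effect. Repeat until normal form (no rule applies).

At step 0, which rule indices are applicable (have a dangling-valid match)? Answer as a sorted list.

Answer: [R1]

Steps:
R0: no valid match — LHS pattern not found
R1: 5 valid matches — {0↦0, 1↦1, 2↦5}, {0↦0, 1↦1, 2↦6}, {0↦1, 1↦0, 2↦2} (+2 more)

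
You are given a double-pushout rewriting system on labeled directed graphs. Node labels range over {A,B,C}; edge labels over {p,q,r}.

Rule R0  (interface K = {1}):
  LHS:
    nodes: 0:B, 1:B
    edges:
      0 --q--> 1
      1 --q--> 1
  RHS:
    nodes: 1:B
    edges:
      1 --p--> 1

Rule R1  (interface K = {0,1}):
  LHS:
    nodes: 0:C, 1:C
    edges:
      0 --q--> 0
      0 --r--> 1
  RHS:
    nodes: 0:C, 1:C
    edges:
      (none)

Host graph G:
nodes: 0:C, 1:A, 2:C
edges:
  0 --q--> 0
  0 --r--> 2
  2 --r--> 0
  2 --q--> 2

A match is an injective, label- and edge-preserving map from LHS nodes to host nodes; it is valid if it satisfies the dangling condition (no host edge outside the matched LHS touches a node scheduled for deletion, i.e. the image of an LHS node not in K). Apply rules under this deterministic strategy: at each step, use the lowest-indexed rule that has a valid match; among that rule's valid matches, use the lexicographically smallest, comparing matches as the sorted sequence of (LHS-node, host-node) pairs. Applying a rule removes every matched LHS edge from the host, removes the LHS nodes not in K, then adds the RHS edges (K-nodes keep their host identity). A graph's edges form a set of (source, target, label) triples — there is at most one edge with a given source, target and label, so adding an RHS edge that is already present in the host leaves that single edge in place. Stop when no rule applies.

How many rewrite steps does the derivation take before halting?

[0] host  ⇒  3 nodes, 4 edges  {0-q->0 0-r->2 2-r->0 2-q->2}
[1] R1 @ {0↦0, 1↦2}  ⇒  3 nodes, 2 edges  {2-r->0 2-q->2}
[2] R1 @ {0↦2, 1↦0}  ⇒  3 nodes, 0 edges  {∅}
final graph: no rule applies after step 2

Answer: 2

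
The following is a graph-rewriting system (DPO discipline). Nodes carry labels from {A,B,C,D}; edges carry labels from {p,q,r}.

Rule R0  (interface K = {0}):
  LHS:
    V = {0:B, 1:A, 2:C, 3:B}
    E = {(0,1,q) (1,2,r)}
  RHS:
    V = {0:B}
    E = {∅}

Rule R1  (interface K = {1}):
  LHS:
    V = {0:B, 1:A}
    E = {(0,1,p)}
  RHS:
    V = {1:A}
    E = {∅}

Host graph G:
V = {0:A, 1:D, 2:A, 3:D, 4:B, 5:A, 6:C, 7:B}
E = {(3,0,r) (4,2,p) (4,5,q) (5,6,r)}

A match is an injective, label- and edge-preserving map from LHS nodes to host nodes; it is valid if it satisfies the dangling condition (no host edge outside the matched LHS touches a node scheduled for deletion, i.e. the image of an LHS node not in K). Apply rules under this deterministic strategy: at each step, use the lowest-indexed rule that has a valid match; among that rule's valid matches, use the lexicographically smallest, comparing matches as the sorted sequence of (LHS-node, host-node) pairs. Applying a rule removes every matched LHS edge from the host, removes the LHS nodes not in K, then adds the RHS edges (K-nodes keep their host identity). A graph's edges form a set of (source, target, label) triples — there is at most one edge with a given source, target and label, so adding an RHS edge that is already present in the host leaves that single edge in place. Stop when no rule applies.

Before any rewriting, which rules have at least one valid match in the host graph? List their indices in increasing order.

R0: 1 valid match — {0↦4, 1↦5, 2↦6, 3↦7}
R1: no valid match — 1 raw match, all fail dangling condition

Answer: [R0]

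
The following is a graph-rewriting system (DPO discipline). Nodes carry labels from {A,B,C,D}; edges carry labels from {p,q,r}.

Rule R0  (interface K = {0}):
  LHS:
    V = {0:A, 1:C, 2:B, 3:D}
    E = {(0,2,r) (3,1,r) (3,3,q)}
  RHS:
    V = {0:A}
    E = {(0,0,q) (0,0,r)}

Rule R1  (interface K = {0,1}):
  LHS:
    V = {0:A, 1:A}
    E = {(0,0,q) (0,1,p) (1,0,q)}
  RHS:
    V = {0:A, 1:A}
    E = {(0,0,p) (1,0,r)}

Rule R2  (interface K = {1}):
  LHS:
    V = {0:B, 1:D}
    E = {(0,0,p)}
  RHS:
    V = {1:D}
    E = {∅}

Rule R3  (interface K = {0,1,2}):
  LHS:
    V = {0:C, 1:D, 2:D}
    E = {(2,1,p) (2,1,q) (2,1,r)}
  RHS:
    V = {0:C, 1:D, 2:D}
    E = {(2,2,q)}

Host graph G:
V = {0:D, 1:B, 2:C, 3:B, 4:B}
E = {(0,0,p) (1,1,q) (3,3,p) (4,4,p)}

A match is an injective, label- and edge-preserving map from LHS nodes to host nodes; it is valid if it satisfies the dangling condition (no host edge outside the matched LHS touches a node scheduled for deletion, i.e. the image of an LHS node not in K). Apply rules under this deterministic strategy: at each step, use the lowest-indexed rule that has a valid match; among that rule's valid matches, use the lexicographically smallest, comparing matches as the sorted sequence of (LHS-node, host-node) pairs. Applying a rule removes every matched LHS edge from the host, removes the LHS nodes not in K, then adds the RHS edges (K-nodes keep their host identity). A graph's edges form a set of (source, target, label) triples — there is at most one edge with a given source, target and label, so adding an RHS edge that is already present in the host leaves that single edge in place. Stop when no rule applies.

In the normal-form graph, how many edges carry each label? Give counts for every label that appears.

Answer: p:1 q:1

Steps:
[0] host  ⇒  5 nodes, 4 edges  {0-p->0 1-q->1 3-p->3 4-p->4}
[1] R2 @ {0↦3, 1↦0}  ⇒  4 nodes, 3 edges  {0-p->0 1-q->1 4-p->4}
[2] R2 @ {0↦4, 1↦0}  ⇒  3 nodes, 2 edges  {0-p->0 1-q->1}
halt: no rule applies after step 2
NF edges: [(0, 0, 'p'), (1, 1, 'q')]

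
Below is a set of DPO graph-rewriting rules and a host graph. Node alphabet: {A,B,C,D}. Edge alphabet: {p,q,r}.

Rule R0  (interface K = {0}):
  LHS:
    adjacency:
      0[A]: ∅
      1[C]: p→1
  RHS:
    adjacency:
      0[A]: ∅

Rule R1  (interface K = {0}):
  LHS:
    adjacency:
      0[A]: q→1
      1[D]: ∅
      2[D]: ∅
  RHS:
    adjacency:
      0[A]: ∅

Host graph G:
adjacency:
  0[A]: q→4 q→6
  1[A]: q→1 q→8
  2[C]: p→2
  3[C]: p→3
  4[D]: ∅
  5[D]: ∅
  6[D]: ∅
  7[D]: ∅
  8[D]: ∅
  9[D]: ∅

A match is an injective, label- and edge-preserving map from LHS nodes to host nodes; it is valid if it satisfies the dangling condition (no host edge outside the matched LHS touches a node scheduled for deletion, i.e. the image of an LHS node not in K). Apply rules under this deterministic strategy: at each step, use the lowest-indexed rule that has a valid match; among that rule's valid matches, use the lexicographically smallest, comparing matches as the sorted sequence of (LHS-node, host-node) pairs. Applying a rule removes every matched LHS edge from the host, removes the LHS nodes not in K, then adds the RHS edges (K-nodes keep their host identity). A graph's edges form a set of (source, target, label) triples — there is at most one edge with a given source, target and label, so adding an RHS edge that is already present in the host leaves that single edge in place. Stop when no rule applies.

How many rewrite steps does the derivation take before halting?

initial: |V|=10 |E|=6  E = 0-q->4 0-q->6 1-q->1 1-q->8 2-p->2 3-p->3
step 1: apply R0 at {0↦0, 1↦2}  → |V|=9 |E|=5  E = 0-q->4 0-q->6 1-q->1 1-q->8 3-p->3
step 2: apply R0 at {0↦0, 1↦3}  → |V|=8 |E|=4  E = 0-q->4 0-q->6 1-q->1 1-q->8
step 3: apply R1 at {0↦0, 1↦4, 2↦5}  → |V|=6 |E|=3  E = 0-q->6 1-q->1 1-q->8
step 4: apply R1 at {0↦0, 1↦6, 2↦7}  → |V|=4 |E|=2  E = 1-q->1 1-q->8
step 5: apply R1 at {0↦1, 1↦8, 2↦9}  → |V|=2 |E|=1  E = 1-q->1
halt: no rule applies after step 5

Answer: 5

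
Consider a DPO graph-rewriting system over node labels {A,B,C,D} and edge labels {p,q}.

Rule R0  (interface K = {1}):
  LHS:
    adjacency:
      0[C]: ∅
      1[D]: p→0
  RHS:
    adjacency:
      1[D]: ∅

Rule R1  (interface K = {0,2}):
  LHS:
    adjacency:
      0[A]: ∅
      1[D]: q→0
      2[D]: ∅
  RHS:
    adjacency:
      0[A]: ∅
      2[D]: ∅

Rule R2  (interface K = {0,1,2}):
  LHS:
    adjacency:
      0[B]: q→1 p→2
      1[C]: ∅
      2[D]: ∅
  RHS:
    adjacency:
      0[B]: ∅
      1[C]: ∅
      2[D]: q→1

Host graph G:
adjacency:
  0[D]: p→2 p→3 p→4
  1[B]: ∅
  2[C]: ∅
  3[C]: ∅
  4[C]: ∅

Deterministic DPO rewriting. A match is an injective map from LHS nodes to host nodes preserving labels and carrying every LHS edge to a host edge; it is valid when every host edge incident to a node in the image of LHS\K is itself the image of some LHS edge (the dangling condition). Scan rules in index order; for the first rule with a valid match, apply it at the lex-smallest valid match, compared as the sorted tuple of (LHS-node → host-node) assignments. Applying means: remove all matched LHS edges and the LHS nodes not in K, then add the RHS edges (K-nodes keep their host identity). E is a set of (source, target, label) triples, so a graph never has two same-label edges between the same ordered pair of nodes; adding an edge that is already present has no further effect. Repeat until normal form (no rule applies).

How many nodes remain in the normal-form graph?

Answer: 2

Derivation:
start.  V:5 E:3  edges: 0-p->2 0-p->3 0-p->4
1. fire R0 via {0↦2, 1↦0}  →  V:4 E:2  edges: 0-p->3 0-p->4
2. fire R0 via {0↦3, 1↦0}  →  V:3 E:1  edges: 0-p->4
3. fire R0 via {0↦4, 1↦0}  →  V:2 E:0  edges: ∅
halt: no rule applies after step 3
NF nodes: {0:D, 1:B}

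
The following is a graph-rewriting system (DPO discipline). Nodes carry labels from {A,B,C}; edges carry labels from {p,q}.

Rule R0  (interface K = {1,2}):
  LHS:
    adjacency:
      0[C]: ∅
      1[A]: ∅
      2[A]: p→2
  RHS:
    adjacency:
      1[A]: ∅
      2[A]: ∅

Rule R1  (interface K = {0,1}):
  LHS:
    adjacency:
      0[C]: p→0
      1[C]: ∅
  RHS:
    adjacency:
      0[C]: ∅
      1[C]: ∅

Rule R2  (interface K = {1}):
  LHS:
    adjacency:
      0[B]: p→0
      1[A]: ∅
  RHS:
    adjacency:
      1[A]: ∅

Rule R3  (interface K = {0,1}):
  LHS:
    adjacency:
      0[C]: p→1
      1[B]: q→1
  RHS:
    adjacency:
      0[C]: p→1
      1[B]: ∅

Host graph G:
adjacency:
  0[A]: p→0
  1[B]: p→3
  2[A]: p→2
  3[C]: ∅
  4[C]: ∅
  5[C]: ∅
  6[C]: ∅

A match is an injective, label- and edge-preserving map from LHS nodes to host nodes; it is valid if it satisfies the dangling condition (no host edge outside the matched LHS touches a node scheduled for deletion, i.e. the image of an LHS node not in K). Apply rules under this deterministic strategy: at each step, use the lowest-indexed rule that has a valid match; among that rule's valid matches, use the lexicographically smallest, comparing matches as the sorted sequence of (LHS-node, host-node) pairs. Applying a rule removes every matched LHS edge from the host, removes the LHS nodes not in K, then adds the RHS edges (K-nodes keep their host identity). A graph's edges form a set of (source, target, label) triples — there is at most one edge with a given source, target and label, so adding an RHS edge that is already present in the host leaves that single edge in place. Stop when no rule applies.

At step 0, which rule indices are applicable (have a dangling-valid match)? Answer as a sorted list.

Answer: [R0]

Derivation:
R0: 6 valid matches — {0↦4, 1↦0, 2↦2}, {0↦4, 1↦2, 2↦0}, {0↦5, 1↦0, 2↦2} (+3 more)
R1: no valid match — LHS pattern not found
R2: no valid match — LHS pattern not found
R3: no valid match — LHS pattern not found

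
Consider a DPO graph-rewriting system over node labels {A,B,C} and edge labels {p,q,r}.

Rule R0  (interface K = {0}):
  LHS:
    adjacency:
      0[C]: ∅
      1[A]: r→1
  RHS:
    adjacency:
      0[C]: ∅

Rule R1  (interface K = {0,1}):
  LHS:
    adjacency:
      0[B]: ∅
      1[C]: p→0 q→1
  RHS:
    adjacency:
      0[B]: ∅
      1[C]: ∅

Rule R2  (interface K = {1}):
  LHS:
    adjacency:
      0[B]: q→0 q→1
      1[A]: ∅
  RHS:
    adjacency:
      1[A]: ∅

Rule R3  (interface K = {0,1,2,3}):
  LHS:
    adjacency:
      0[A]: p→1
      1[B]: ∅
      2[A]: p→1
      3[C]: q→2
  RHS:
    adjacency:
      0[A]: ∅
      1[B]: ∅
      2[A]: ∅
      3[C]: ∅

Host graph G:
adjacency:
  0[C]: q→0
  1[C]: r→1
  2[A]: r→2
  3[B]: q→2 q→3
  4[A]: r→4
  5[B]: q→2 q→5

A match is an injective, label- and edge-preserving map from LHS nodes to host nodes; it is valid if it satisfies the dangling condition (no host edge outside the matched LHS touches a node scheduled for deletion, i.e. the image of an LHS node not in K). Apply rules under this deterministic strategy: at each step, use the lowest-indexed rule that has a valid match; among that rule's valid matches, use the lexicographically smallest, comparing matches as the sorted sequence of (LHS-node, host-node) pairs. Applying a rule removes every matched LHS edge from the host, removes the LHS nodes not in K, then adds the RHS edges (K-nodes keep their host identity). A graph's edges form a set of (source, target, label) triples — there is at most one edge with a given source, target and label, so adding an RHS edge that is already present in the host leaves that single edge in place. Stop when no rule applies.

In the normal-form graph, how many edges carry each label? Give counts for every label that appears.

Answer: q:1 r:1

Derivation:
[0] host  ⇒  6 nodes, 8 edges  {0-q->0 1-r->1 2-r->2 3-q->2 3-q->3 4-r->4 5-q->2 5-q->5}
[1] R0 @ {0↦0, 1↦4}  ⇒  5 nodes, 7 edges  {0-q->0 1-r->1 2-r->2 3-q->2 3-q->3 5-q->2 5-q->5}
[2] R2 @ {0↦3, 1↦2}  ⇒  4 nodes, 5 edges  {0-q->0 1-r->1 2-r->2 5-q->2 5-q->5}
[3] R2 @ {0↦5, 1↦2}  ⇒  3 nodes, 3 edges  {0-q->0 1-r->1 2-r->2}
[4] R0 @ {0↦0, 1↦2}  ⇒  2 nodes, 2 edges  {0-q->0 1-r->1}
final graph: no rule applies after step 4
NF edges: [(0, 0, 'q'), (1, 1, 'r')]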